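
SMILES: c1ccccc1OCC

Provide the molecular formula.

Heavy atoms from the SMILES: 8 C, 1 O.
Implicit hydrogens by atom environment:
  5 × C (aromatic): 1 H each → 5
  1 × C: 3 H
  1 × C: 2 H
  1 × C (aromatic): no H
  1 × O: no H
  Total hydrogens = 10.
Molecular formula: C8H10O

C8H10O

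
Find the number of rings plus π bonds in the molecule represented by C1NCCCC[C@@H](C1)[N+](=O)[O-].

2

Molecular formula from the SMILES: C7H14N2O2.
DoU = (2C + 2 + N − H − X)/2 = (2·7 + 2 + 2 − 14 − 0)/2 = 4/2 = 2.
(Structurally: 1 ring(s) + 1 π bond(s) = 2.)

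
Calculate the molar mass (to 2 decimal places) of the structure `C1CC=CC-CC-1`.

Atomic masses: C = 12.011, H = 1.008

96.17

Molecular formula: C7H12.
M = 7×12.011 + 12×1.008 = 96.17 g/mol.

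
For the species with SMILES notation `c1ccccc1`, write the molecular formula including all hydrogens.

C6H6

Heavy atoms from the SMILES: 6 C.
Implicit hydrogens by atom environment:
  6 × C (aromatic): 1 H each → 6
  Total hydrogens = 6.
Molecular formula: C6H6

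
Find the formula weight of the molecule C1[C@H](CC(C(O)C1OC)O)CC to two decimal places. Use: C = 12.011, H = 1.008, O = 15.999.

174.24

Molecular formula: C9H18O3.
M = 9×12.011 + 18×1.008 + 3×15.999 = 174.24 g/mol.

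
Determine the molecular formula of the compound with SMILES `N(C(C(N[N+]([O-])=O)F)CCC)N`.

C5H13FN4O2

Heavy atoms from the SMILES: 5 C, 1 F, 4 N, 2 O.
Implicit hydrogens by atom environment:
  2 × C: 2 H each → 4
  2 × C: 1 H each → 2
  2 × N: 1 H each → 2
  1 × C: 3 H
  1 × F: no H
  1 × N: 2 H
  1 × N (charge +1): no H
  1 × O: no H
  1 × O (charge -1): no H
  Total hydrogens = 13.
Molecular formula: C5H13FN4O2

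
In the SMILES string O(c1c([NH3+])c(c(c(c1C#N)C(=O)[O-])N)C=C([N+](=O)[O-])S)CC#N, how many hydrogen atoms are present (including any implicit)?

9

Hydrogens are implicit in SMILES; fill each atom to its normal valence:
  6 × C (aromatic): no H
  4 × C: no H
  3 × O: no H
  2 × N: no H
  2 × O (charge -1): no H
  1 × C: 2 H
  1 × C: 1 H
  1 × N (charge +1): 3 H
  1 × N: 2 H
  1 × N (charge +1): no H
  1 × S: 1 H
  Total hydrogens = 9.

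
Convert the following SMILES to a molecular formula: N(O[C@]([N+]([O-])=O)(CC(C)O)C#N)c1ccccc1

Heavy atoms from the SMILES: 11 C, 3 N, 4 O.
Implicit hydrogens by atom environment:
  5 × C (aromatic): 1 H each → 5
  2 × C: no H
  2 × O: no H
  1 × C: 3 H
  1 × C: 2 H
  1 × C: 1 H
  1 × C (aromatic): no H
  1 × N: 1 H
  1 × N (charge +1): no H
  1 × N: no H
  1 × O: 1 H
  1 × O (charge -1): no H
  Total hydrogens = 13.
Molecular formula: C11H13N3O4

C11H13N3O4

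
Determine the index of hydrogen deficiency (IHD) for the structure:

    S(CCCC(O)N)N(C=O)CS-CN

Molecular formula from the SMILES: C7H17N3O2S2.
DoU = (2C + 2 + N − H − X)/2 = (2·7 + 2 + 3 − 17 − 0)/2 = 2/2 = 1.
(Structurally: 0 ring(s) + 1 π bond(s) = 1.)

1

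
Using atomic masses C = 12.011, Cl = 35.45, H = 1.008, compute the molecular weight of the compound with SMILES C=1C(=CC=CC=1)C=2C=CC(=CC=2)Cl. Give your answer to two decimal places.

Molecular formula: C12H9Cl.
M = 12×12.011 + 1×35.45 + 9×1.008 = 188.65 g/mol.

188.65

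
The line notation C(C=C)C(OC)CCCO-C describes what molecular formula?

Heavy atoms from the SMILES: 9 C, 2 O.
Implicit hydrogens by atom environment:
  5 × C: 2 H each → 10
  2 × C: 3 H each → 6
  2 × C: 1 H each → 2
  2 × O: no H
  Total hydrogens = 18.
Molecular formula: C9H18O2

C9H18O2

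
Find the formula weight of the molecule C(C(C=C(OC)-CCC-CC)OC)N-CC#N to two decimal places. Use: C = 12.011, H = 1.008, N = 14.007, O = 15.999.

240.35

Molecular formula: C13H24N2O2.
M = 13×12.011 + 24×1.008 + 2×14.007 + 2×15.999 = 240.35 g/mol.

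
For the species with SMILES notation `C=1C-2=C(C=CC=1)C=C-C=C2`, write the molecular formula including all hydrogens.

Heavy atoms from the SMILES: 10 C.
Implicit hydrogens by atom environment:
  8 × C (aromatic): 1 H each → 8
  2 × C (aromatic): no H
  Total hydrogens = 8.
Molecular formula: C10H8

C10H8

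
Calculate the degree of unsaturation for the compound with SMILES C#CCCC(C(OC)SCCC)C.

Molecular formula from the SMILES: C11H20OS.
DoU = (2C + 2 + N − H − X)/2 = (2·11 + 2 + 0 − 20 − 0)/2 = 4/2 = 2.
(Structurally: 0 ring(s) + 2 π bond(s) = 2.)

2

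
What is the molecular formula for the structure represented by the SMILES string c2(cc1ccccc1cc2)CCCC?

C14H16

Heavy atoms from the SMILES: 14 C.
Implicit hydrogens by atom environment:
  7 × C (aromatic): 1 H each → 7
  3 × C: 2 H each → 6
  3 × C (aromatic): no H
  1 × C: 3 H
  Total hydrogens = 16.
Molecular formula: C14H16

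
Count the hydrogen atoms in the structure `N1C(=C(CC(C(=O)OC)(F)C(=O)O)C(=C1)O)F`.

Hydrogens are implicit in SMILES; fill each atom to its normal valence:
  3 × C (aromatic): no H
  3 × C: no H
  3 × O: no H
  2 × F: no H
  2 × O: 1 H each → 2
  1 × C: 3 H
  1 × C: 2 H
  1 × C (aromatic): 1 H
  1 × N (aromatic): 1 H
  Total hydrogens = 9.

9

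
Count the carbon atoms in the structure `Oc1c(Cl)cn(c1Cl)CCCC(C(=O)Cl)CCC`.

The symbol for carbon appears 12 times in the SMILES. Lowercase c denotes aromatic carbon and counts toward C.

12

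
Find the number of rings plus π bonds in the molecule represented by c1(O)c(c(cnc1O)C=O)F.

Molecular formula from the SMILES: C6H4FNO3.
DoU = (2C + 2 + N − H − X)/2 = (2·6 + 2 + 1 − 4 − 1)/2 = 10/2 = 5.
(Structurally: 1 ring(s) + 4 π bond(s) = 5.)

5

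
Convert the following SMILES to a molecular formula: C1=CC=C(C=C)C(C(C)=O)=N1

C9H9NO

Heavy atoms from the SMILES: 9 C, 1 N, 1 O.
Implicit hydrogens by atom environment:
  3 × C (aromatic): 1 H each → 3
  2 × C (aromatic): no H
  1 × C: 3 H
  1 × C: 2 H
  1 × C: 1 H
  1 × C: no H
  1 × N (aromatic): no H
  1 × O: no H
  Total hydrogens = 9.
Molecular formula: C9H9NO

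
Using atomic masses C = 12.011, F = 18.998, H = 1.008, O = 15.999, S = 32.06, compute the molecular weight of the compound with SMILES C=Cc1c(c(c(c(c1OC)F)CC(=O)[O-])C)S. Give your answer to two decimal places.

Molecular formula: C12H12FO3S-.
M = 12×12.011 + 1×18.998 + 12×1.008 + 3×15.999 + 1×32.06 = 255.28 g/mol.

255.28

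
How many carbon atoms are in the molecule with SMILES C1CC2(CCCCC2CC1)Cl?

10

The symbol for carbon appears 10 times in the SMILES. (Cl is a single chlorine, not C + l.)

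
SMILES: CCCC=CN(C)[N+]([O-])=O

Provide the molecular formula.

Heavy atoms from the SMILES: 6 C, 2 N, 2 O.
Implicit hydrogens by atom environment:
  2 × C: 3 H each → 6
  2 × C: 2 H each → 4
  2 × C: 1 H each → 2
  1 × N: no H
  1 × N (charge +1): no H
  1 × O: no H
  1 × O (charge -1): no H
  Total hydrogens = 12.
Molecular formula: C6H12N2O2

C6H12N2O2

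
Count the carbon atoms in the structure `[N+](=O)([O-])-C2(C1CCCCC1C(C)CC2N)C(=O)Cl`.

12

The symbol for carbon appears 12 times in the SMILES. (Cl is a single chlorine, not C + l.)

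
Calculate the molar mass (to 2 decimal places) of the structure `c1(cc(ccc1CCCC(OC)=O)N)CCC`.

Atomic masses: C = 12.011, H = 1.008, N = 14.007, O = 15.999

Molecular formula: C14H21NO2.
M = 14×12.011 + 21×1.008 + 1×14.007 + 2×15.999 = 235.33 g/mol.

235.33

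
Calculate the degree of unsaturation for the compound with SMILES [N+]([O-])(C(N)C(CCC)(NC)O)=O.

1

Molecular formula from the SMILES: C6H15N3O3.
DoU = (2C + 2 + N − H − X)/2 = (2·6 + 2 + 3 − 15 − 0)/2 = 2/2 = 1.
(Structurally: 0 ring(s) + 1 π bond(s) = 1.)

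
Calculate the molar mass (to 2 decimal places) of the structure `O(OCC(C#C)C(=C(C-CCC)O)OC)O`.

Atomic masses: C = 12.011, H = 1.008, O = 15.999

Molecular formula: C11H18O5.
M = 11×12.011 + 18×1.008 + 5×15.999 = 230.26 g/mol.

230.26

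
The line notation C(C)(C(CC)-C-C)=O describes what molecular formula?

C7H14O

Heavy atoms from the SMILES: 7 C, 1 O.
Implicit hydrogens by atom environment:
  3 × C: 3 H each → 9
  2 × C: 2 H each → 4
  1 × C: 1 H
  1 × C: no H
  1 × O: no H
  Total hydrogens = 14.
Molecular formula: C7H14O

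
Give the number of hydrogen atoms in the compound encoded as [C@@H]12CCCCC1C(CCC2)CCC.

Hydrogens are implicit in SMILES; fill each atom to its normal valence:
  9 × C: 2 H each → 18
  3 × C: 1 H each → 3
  1 × C: 3 H
  Total hydrogens = 24.

24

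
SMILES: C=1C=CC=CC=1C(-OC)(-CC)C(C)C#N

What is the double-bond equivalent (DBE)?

6

Molecular formula from the SMILES: C13H17NO.
DoU = (2C + 2 + N − H − X)/2 = (2·13 + 2 + 1 − 17 − 0)/2 = 12/2 = 6.
(Structurally: 1 ring(s) + 5 π bond(s) = 6.)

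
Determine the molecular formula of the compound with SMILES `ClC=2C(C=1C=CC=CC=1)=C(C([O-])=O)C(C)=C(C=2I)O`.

C14H9ClIO3-

Heavy atoms from the SMILES: 14 C, 1 Cl, 1 I, 3 O.
Implicit hydrogens by atom environment:
  7 × C (aromatic): no H
  5 × C (aromatic): 1 H each → 5
  1 × C: 3 H
  1 × C: no H
  1 × Cl: no H
  1 × I: no H
  1 × O: 1 H
  1 × O: no H
  1 × O (charge -1): no H
  Total hydrogens = 9.
Net charge -1.
Molecular formula: C14H9ClIO3-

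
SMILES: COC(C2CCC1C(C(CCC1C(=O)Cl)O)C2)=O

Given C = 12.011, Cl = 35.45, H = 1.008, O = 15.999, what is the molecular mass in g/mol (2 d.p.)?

Molecular formula: C13H19ClO4.
M = 13×12.011 + 1×35.45 + 19×1.008 + 4×15.999 = 274.74 g/mol.

274.74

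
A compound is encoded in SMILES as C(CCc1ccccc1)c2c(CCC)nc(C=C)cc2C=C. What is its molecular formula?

Heavy atoms from the SMILES: 21 C, 1 N.
Implicit hydrogens by atom environment:
  7 × C: 2 H each → 14
  6 × C (aromatic): 1 H each → 6
  5 × C (aromatic): no H
  2 × C: 1 H each → 2
  1 × C: 3 H
  1 × N (aromatic): no H
  Total hydrogens = 25.
Molecular formula: C21H25N

C21H25N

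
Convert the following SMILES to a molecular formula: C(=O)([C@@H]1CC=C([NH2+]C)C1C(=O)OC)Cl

Heavy atoms from the SMILES: 9 C, 1 Cl, 1 N, 3 O.
Implicit hydrogens by atom environment:
  3 × C: 1 H each → 3
  3 × C: no H
  3 × O: no H
  2 × C: 3 H each → 6
  1 × C: 2 H
  1 × Cl: no H
  1 × N (charge +1): 2 H
  Total hydrogens = 13.
Net charge +1.
Molecular formula: C9H13ClNO3+

C9H13ClNO3+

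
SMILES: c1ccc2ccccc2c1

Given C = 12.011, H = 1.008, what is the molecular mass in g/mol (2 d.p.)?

Molecular formula: C10H8.
M = 10×12.011 + 8×1.008 = 128.17 g/mol.

128.17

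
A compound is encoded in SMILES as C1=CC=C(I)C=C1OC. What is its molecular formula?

Heavy atoms from the SMILES: 7 C, 1 I, 1 O.
Implicit hydrogens by atom environment:
  4 × C (aromatic): 1 H each → 4
  2 × C (aromatic): no H
  1 × C: 3 H
  1 × I: no H
  1 × O: no H
  Total hydrogens = 7.
Molecular formula: C7H7IO

C7H7IO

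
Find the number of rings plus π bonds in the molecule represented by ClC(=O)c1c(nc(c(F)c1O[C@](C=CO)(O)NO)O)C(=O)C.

7

Molecular formula from the SMILES: C11H10ClFN2O7.
DoU = (2C + 2 + N − H − X)/2 = (2·11 + 2 + 2 − 10 − 2)/2 = 14/2 = 7.
(Structurally: 1 ring(s) + 6 π bond(s) = 7.)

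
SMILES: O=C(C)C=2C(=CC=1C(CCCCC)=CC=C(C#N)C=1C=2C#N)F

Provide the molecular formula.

C19H17FN2O

Heavy atoms from the SMILES: 19 C, 1 F, 2 N, 1 O.
Implicit hydrogens by atom environment:
  7 × C (aromatic): no H
  4 × C: 2 H each → 8
  3 × C (aromatic): 1 H each → 3
  3 × C: no H
  2 × C: 3 H each → 6
  2 × N: no H
  1 × F: no H
  1 × O: no H
  Total hydrogens = 17.
Molecular formula: C19H17FN2O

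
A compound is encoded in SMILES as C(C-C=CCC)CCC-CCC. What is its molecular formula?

Heavy atoms from the SMILES: 12 C.
Implicit hydrogens by atom environment:
  8 × C: 2 H each → 16
  2 × C: 3 H each → 6
  2 × C: 1 H each → 2
  Total hydrogens = 24.
Molecular formula: C12H24

C12H24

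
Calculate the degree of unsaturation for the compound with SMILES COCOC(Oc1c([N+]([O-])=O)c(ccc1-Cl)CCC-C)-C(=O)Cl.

Molecular formula from the SMILES: C14H17Cl2NO6.
DoU = (2C + 2 + N − H − X)/2 = (2·14 + 2 + 1 − 17 − 2)/2 = 12/2 = 6.
(Structurally: 1 ring(s) + 5 π bond(s) = 6.)

6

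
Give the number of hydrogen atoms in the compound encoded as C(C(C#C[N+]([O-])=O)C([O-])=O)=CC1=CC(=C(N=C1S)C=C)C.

Hydrogens are implicit in SMILES; fill each atom to its normal valence:
  4 × C: 1 H each → 4
  4 × C (aromatic): no H
  3 × C: no H
  2 × O: no H
  2 × O (charge -1): no H
  1 × C: 3 H
  1 × C: 2 H
  1 × C (aromatic): 1 H
  1 × N (aromatic): no H
  1 × N (charge +1): no H
  1 × S: 1 H
  Total hydrogens = 11.

11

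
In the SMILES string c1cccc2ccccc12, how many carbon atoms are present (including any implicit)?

10

The symbol for carbon appears 10 times in the SMILES. Lowercase c denotes aromatic carbon and counts toward C.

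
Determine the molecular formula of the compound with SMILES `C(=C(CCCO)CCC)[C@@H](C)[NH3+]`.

Heavy atoms from the SMILES: 10 C, 1 N, 1 O.
Implicit hydrogens by atom environment:
  5 × C: 2 H each → 10
  2 × C: 3 H each → 6
  2 × C: 1 H each → 2
  1 × C: no H
  1 × N (charge +1): 3 H
  1 × O: 1 H
  Total hydrogens = 22.
Net charge +1.
Molecular formula: C10H22NO+

C10H22NO+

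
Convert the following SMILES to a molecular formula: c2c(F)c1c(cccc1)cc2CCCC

Heavy atoms from the SMILES: 14 C, 1 F.
Implicit hydrogens by atom environment:
  6 × C (aromatic): 1 H each → 6
  4 × C (aromatic): no H
  3 × C: 2 H each → 6
  1 × C: 3 H
  1 × F: no H
  Total hydrogens = 15.
Molecular formula: C14H15F

C14H15F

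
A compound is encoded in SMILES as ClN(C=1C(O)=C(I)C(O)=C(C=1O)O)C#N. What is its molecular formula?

Heavy atoms from the SMILES: 7 C, 1 Cl, 1 I, 2 N, 4 O.
Implicit hydrogens by atom environment:
  6 × C (aromatic): no H
  4 × O: 1 H each → 4
  2 × N: no H
  1 × C: no H
  1 × Cl: no H
  1 × I: no H
  Total hydrogens = 4.
Molecular formula: C7H4ClIN2O4

C7H4ClIN2O4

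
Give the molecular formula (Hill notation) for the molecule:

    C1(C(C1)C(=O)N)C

C5H9NO

Heavy atoms from the SMILES: 5 C, 1 N, 1 O.
Implicit hydrogens by atom environment:
  2 × C: 1 H each → 2
  1 × C: 3 H
  1 × C: 2 H
  1 × C: no H
  1 × N: 2 H
  1 × O: no H
  Total hydrogens = 9.
Molecular formula: C5H9NO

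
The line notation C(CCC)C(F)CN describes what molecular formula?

C6H14FN

Heavy atoms from the SMILES: 6 C, 1 F, 1 N.
Implicit hydrogens by atom environment:
  4 × C: 2 H each → 8
  1 × C: 3 H
  1 × C: 1 H
  1 × F: no H
  1 × N: 2 H
  Total hydrogens = 14.
Molecular formula: C6H14FN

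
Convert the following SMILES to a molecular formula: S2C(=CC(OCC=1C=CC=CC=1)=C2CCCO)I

C14H15IO2S

Heavy atoms from the SMILES: 14 C, 1 I, 2 O, 1 S.
Implicit hydrogens by atom environment:
  6 × C (aromatic): 1 H each → 6
  4 × C: 2 H each → 8
  4 × C (aromatic): no H
  1 × I: no H
  1 × O: 1 H
  1 × O: no H
  1 × S (aromatic): no H
  Total hydrogens = 15.
Molecular formula: C14H15IO2S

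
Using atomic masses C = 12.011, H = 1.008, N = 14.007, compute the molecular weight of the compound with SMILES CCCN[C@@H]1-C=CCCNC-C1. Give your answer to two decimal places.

168.28

Molecular formula: C10H20N2.
M = 10×12.011 + 20×1.008 + 2×14.007 = 168.28 g/mol.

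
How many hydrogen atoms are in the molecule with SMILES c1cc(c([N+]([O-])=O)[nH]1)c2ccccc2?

8

Hydrogens are implicit in SMILES; fill each atom to its normal valence:
  7 × C (aromatic): 1 H each → 7
  3 × C (aromatic): no H
  1 × N (aromatic): 1 H
  1 × N (charge +1): no H
  1 × O: no H
  1 × O (charge -1): no H
  Total hydrogens = 8.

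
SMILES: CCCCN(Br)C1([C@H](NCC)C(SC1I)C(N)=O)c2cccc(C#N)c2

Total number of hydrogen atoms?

24

Hydrogens are implicit in SMILES; fill each atom to its normal valence:
  4 × C: 2 H each → 8
  4 × C (aromatic): 1 H each → 4
  3 × C: 1 H each → 3
  3 × C: no H
  2 × C: 3 H each → 6
  2 × C (aromatic): no H
  2 × N: no H
  1 × Br: no H
  1 × I: no H
  1 × N: 2 H
  1 × N: 1 H
  1 × O: no H
  1 × S: no H
  Total hydrogens = 24.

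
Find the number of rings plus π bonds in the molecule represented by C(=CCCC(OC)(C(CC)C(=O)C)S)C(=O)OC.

Molecular formula from the SMILES: C13H22O4S.
DoU = (2C + 2 + N − H − X)/2 = (2·13 + 2 + 0 − 22 − 0)/2 = 6/2 = 3.
(Structurally: 0 ring(s) + 3 π bond(s) = 3.)

3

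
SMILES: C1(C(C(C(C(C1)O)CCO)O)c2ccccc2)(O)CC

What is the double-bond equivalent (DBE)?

5

Molecular formula from the SMILES: C16H24O4.
DoU = (2C + 2 + N − H − X)/2 = (2·16 + 2 + 0 − 24 − 0)/2 = 10/2 = 5.
(Structurally: 2 ring(s) + 3 π bond(s) = 5.)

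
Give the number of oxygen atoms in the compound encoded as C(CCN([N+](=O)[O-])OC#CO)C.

The symbol for oxygen appears 4 times in the SMILES.

4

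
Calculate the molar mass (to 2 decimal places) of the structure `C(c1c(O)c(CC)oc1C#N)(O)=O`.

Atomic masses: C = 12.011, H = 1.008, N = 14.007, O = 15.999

Molecular formula: C8H7NO4.
M = 8×12.011 + 7×1.008 + 1×14.007 + 4×15.999 = 181.15 g/mol.

181.15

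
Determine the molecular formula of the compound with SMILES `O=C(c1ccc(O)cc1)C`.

C8H8O2

Heavy atoms from the SMILES: 8 C, 2 O.
Implicit hydrogens by atom environment:
  4 × C (aromatic): 1 H each → 4
  2 × C (aromatic): no H
  1 × C: 3 H
  1 × C: no H
  1 × O: 1 H
  1 × O: no H
  Total hydrogens = 8.
Molecular formula: C8H8O2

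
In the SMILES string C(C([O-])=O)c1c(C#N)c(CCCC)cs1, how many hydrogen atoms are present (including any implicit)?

Hydrogens are implicit in SMILES; fill each atom to its normal valence:
  4 × C: 2 H each → 8
  3 × C (aromatic): no H
  2 × C: no H
  1 × C: 3 H
  1 × C (aromatic): 1 H
  1 × N: no H
  1 × O: no H
  1 × O (charge -1): no H
  1 × S (aromatic): no H
  Total hydrogens = 12.

12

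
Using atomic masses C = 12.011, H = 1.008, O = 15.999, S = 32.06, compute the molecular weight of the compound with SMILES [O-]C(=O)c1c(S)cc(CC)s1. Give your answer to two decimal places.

187.25

Molecular formula: C7H7O2S2-.
M = 7×12.011 + 7×1.008 + 2×15.999 + 2×32.06 = 187.25 g/mol.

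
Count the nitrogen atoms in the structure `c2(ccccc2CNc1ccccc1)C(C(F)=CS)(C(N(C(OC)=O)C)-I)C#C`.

The symbol for nitrogen appears 2 times in the SMILES.

2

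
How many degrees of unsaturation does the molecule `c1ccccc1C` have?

4

Molecular formula from the SMILES: C7H8.
DoU = (2C + 2 + N − H − X)/2 = (2·7 + 2 + 0 − 8 − 0)/2 = 8/2 = 4.
(Structurally: 1 ring(s) + 3 π bond(s) = 4.)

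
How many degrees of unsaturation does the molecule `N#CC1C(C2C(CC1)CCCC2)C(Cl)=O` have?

5

Molecular formula from the SMILES: C12H16ClNO.
DoU = (2C + 2 + N − H − X)/2 = (2·12 + 2 + 1 − 16 − 1)/2 = 10/2 = 5.
(Structurally: 2 ring(s) + 3 π bond(s) = 5.)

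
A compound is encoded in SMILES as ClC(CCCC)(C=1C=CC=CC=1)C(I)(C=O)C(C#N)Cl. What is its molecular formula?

C15H16Cl2INO

Heavy atoms from the SMILES: 15 C, 2 Cl, 1 I, 1 N, 1 O.
Implicit hydrogens by atom environment:
  5 × C (aromatic): 1 H each → 5
  3 × C: 2 H each → 6
  3 × C: no H
  2 × C: 1 H each → 2
  2 × Cl: no H
  1 × C: 3 H
  1 × C (aromatic): no H
  1 × I: no H
  1 × N: no H
  1 × O: no H
  Total hydrogens = 16.
Molecular formula: C15H16Cl2INO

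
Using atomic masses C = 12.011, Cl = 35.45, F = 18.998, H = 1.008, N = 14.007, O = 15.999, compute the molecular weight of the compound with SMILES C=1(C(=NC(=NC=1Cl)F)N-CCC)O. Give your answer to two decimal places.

Molecular formula: C7H9ClFN3O.
M = 7×12.011 + 1×35.45 + 1×18.998 + 9×1.008 + 3×14.007 + 1×15.999 = 205.62 g/mol.

205.62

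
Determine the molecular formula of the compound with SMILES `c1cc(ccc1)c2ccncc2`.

C11H9N

Heavy atoms from the SMILES: 11 C, 1 N.
Implicit hydrogens by atom environment:
  9 × C (aromatic): 1 H each → 9
  2 × C (aromatic): no H
  1 × N (aromatic): no H
  Total hydrogens = 9.
Molecular formula: C11H9N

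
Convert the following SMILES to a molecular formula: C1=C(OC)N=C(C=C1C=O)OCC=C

C10H11NO3

Heavy atoms from the SMILES: 10 C, 1 N, 3 O.
Implicit hydrogens by atom environment:
  3 × C (aromatic): no H
  3 × O: no H
  2 × C: 2 H each → 4
  2 × C (aromatic): 1 H each → 2
  2 × C: 1 H each → 2
  1 × C: 3 H
  1 × N (aromatic): no H
  Total hydrogens = 11.
Molecular formula: C10H11NO3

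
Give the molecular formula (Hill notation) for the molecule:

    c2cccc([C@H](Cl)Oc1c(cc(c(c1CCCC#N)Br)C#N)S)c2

C18H14BrClN2OS

Heavy atoms from the SMILES: 1 Br, 18 C, 1 Cl, 2 N, 1 O, 1 S.
Implicit hydrogens by atom environment:
  6 × C (aromatic): 1 H each → 6
  6 × C (aromatic): no H
  3 × C: 2 H each → 6
  2 × C: no H
  2 × N: no H
  1 × Br: no H
  1 × C: 1 H
  1 × Cl: no H
  1 × O: no H
  1 × S: 1 H
  Total hydrogens = 14.
Molecular formula: C18H14BrClN2OS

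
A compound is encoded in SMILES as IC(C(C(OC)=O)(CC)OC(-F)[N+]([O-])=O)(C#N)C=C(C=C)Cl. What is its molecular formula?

C12H13ClFIN2O5

Heavy atoms from the SMILES: 12 C, 1 Cl, 1 F, 1 I, 2 N, 5 O.
Implicit hydrogens by atom environment:
  5 × C: no H
  4 × O: no H
  3 × C: 1 H each → 3
  2 × C: 3 H each → 6
  2 × C: 2 H each → 4
  1 × Cl: no H
  1 × F: no H
  1 × I: no H
  1 × N: no H
  1 × N (charge +1): no H
  1 × O (charge -1): no H
  Total hydrogens = 13.
Molecular formula: C12H13ClFIN2O5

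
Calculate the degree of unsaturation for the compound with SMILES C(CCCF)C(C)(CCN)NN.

0

Molecular formula from the SMILES: C8H20FN3.
DoU = (2C + 2 + N − H − X)/2 = (2·8 + 2 + 3 − 20 − 1)/2 = 0/2 = 0.
(Structurally: 0 ring(s) + 0 π bond(s) = 0.)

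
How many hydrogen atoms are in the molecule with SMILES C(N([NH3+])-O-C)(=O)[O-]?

6

Hydrogens are implicit in SMILES; fill each atom to its normal valence:
  2 × O: no H
  1 × C: 3 H
  1 × C: no H
  1 × N (charge +1): 3 H
  1 × N: no H
  1 × O (charge -1): no H
  Total hydrogens = 6.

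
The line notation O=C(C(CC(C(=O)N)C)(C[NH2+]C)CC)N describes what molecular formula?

Heavy atoms from the SMILES: 10 C, 3 N, 2 O.
Implicit hydrogens by atom environment:
  3 × C: 3 H each → 9
  3 × C: 2 H each → 6
  3 × C: no H
  2 × N: 2 H each → 4
  2 × O: no H
  1 × C: 1 H
  1 × N (charge +1): 2 H
  Total hydrogens = 22.
Net charge +1.
Molecular formula: C10H22N3O2+

C10H22N3O2+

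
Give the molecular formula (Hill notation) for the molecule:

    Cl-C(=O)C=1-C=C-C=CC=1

Heavy atoms from the SMILES: 7 C, 1 Cl, 1 O.
Implicit hydrogens by atom environment:
  5 × C (aromatic): 1 H each → 5
  1 × C (aromatic): no H
  1 × C: no H
  1 × Cl: no H
  1 × O: no H
  Total hydrogens = 5.
Molecular formula: C7H5ClO

C7H5ClO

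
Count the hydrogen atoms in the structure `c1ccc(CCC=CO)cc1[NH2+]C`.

16

Hydrogens are implicit in SMILES; fill each atom to its normal valence:
  4 × C (aromatic): 1 H each → 4
  2 × C: 2 H each → 4
  2 × C: 1 H each → 2
  2 × C (aromatic): no H
  1 × C: 3 H
  1 × N (charge +1): 2 H
  1 × O: 1 H
  Total hydrogens = 16.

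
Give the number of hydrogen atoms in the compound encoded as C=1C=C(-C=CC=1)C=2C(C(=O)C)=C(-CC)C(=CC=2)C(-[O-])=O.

15

Hydrogens are implicit in SMILES; fill each atom to its normal valence:
  7 × C (aromatic): 1 H each → 7
  5 × C (aromatic): no H
  2 × C: 3 H each → 6
  2 × C: no H
  2 × O: no H
  1 × C: 2 H
  1 × O (charge -1): no H
  Total hydrogens = 15.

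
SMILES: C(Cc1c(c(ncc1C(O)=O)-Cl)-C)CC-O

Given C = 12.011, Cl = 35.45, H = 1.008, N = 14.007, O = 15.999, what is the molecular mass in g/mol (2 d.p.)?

243.69

Molecular formula: C11H14ClNO3.
M = 11×12.011 + 1×35.45 + 14×1.008 + 1×14.007 + 3×15.999 = 243.69 g/mol.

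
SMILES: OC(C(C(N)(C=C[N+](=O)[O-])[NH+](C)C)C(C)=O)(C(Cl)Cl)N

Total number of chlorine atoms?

2

The symbol for chlorine appears 2 times in the SMILES.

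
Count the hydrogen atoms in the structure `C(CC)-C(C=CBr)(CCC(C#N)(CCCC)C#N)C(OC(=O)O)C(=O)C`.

Hydrogens are implicit in SMILES; fill each atom to its normal valence:
  7 × C: 2 H each → 14
  6 × C: no H
  3 × C: 3 H each → 9
  3 × C: 1 H each → 3
  3 × O: no H
  2 × N: no H
  1 × Br: no H
  1 × O: 1 H
  Total hydrogens = 27.

27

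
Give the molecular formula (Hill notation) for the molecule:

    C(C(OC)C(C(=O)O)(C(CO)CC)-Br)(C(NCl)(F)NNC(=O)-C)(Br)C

Heavy atoms from the SMILES: 2 Br, 13 C, 1 Cl, 1 F, 3 N, 5 O.
Implicit hydrogens by atom environment:
  5 × C: no H
  4 × C: 3 H each → 12
  3 × N: 1 H each → 3
  3 × O: no H
  2 × Br: no H
  2 × C: 2 H each → 4
  2 × C: 1 H each → 2
  2 × O: 1 H each → 2
  1 × Cl: no H
  1 × F: no H
  Total hydrogens = 23.
Molecular formula: C13H23Br2ClFN3O5

C13H23Br2ClFN3O5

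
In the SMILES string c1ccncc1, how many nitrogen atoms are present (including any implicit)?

The symbol for nitrogen appears 1 time in the SMILES.

1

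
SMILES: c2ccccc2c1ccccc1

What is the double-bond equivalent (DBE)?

8

Molecular formula from the SMILES: C12H10.
DoU = (2C + 2 + N − H − X)/2 = (2·12 + 2 + 0 − 10 − 0)/2 = 16/2 = 8.
(Structurally: 2 ring(s) + 6 π bond(s) = 8.)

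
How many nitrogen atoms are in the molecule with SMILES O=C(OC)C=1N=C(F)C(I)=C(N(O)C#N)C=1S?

The symbol for nitrogen appears 3 times in the SMILES.

3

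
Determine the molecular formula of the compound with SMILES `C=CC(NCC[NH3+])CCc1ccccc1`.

Heavy atoms from the SMILES: 13 C, 2 N.
Implicit hydrogens by atom environment:
  5 × C: 2 H each → 10
  5 × C (aromatic): 1 H each → 5
  2 × C: 1 H each → 2
  1 × C (aromatic): no H
  1 × N (charge +1): 3 H
  1 × N: 1 H
  Total hydrogens = 21.
Net charge +1.
Molecular formula: C13H21N2+

C13H21N2+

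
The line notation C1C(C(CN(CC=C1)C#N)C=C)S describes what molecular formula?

C10H14N2S

Heavy atoms from the SMILES: 10 C, 2 N, 1 S.
Implicit hydrogens by atom environment:
  5 × C: 1 H each → 5
  4 × C: 2 H each → 8
  2 × N: no H
  1 × C: no H
  1 × S: 1 H
  Total hydrogens = 14.
Molecular formula: C10H14N2S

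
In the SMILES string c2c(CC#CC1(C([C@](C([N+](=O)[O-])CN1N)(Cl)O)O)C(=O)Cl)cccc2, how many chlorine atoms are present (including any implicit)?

2

The symbol for chlorine appears 2 times in the SMILES.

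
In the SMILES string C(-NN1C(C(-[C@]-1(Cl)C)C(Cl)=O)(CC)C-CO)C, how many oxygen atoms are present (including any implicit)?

2

The symbol for oxygen appears 2 times in the SMILES.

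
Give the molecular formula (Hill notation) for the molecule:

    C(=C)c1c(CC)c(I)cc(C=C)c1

Heavy atoms from the SMILES: 12 C, 1 I.
Implicit hydrogens by atom environment:
  4 × C (aromatic): no H
  3 × C: 2 H each → 6
  2 × C (aromatic): 1 H each → 2
  2 × C: 1 H each → 2
  1 × C: 3 H
  1 × I: no H
  Total hydrogens = 13.
Molecular formula: C12H13I

C12H13I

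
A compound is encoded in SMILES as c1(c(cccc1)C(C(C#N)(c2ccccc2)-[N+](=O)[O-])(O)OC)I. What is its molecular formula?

Heavy atoms from the SMILES: 16 C, 1 I, 2 N, 4 O.
Implicit hydrogens by atom environment:
  9 × C (aromatic): 1 H each → 9
  3 × C: no H
  3 × C (aromatic): no H
  2 × O: no H
  1 × C: 3 H
  1 × I: no H
  1 × N (charge +1): no H
  1 × N: no H
  1 × O: 1 H
  1 × O (charge -1): no H
  Total hydrogens = 13.
Molecular formula: C16H13IN2O4

C16H13IN2O4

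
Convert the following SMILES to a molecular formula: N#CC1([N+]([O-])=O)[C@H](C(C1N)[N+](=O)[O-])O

Heavy atoms from the SMILES: 5 C, 4 N, 5 O.
Implicit hydrogens by atom environment:
  3 × C: 1 H each → 3
  2 × C: no H
  2 × N (charge +1): no H
  2 × O: no H
  2 × O (charge -1): no H
  1 × N: 2 H
  1 × N: no H
  1 × O: 1 H
  Total hydrogens = 6.
Molecular formula: C5H6N4O5

C5H6N4O5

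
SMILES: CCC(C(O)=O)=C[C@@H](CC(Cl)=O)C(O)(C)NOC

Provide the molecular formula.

C11H18ClNO5

Heavy atoms from the SMILES: 11 C, 1 Cl, 1 N, 5 O.
Implicit hydrogens by atom environment:
  4 × C: no H
  3 × C: 3 H each → 9
  3 × O: no H
  2 × C: 2 H each → 4
  2 × C: 1 H each → 2
  2 × O: 1 H each → 2
  1 × Cl: no H
  1 × N: 1 H
  Total hydrogens = 18.
Molecular formula: C11H18ClNO5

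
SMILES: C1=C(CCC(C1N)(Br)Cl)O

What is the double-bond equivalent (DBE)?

Molecular formula from the SMILES: C6H9BrClNO.
DoU = (2C + 2 + N − H − X)/2 = (2·6 + 2 + 1 − 9 − 2)/2 = 4/2 = 2.
(Structurally: 1 ring(s) + 1 π bond(s) = 2.)

2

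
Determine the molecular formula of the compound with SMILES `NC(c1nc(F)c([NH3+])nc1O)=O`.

C5H6FN4O2+

Heavy atoms from the SMILES: 5 C, 1 F, 4 N, 2 O.
Implicit hydrogens by atom environment:
  4 × C (aromatic): no H
  2 × N (aromatic): no H
  1 × C: no H
  1 × F: no H
  1 × N (charge +1): 3 H
  1 × N: 2 H
  1 × O: 1 H
  1 × O: no H
  Total hydrogens = 6.
Net charge +1.
Molecular formula: C5H6FN4O2+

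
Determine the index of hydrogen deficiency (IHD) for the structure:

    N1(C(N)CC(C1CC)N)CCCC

Molecular formula from the SMILES: C10H23N3.
DoU = (2C + 2 + N − H − X)/2 = (2·10 + 2 + 3 − 23 − 0)/2 = 2/2 = 1.
(Structurally: 1 ring(s) + 0 π bond(s) = 1.)

1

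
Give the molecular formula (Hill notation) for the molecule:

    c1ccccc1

C6H6

Heavy atoms from the SMILES: 6 C.
Implicit hydrogens by atom environment:
  6 × C (aromatic): 1 H each → 6
  Total hydrogens = 6.
Molecular formula: C6H6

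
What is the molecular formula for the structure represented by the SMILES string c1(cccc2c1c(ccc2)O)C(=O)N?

Heavy atoms from the SMILES: 11 C, 1 N, 2 O.
Implicit hydrogens by atom environment:
  6 × C (aromatic): 1 H each → 6
  4 × C (aromatic): no H
  1 × C: no H
  1 × N: 2 H
  1 × O: 1 H
  1 × O: no H
  Total hydrogens = 9.
Molecular formula: C11H9NO2

C11H9NO2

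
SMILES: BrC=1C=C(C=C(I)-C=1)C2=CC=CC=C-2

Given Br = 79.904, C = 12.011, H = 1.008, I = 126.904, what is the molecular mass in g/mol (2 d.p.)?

Molecular formula: C12H8BrI.
M = 1×79.904 + 12×12.011 + 8×1.008 + 1×126.904 = 359.00 g/mol.

359.00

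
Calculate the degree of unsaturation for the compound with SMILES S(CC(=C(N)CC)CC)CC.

Molecular formula from the SMILES: C9H19NS.
DoU = (2C + 2 + N − H − X)/2 = (2·9 + 2 + 1 − 19 − 0)/2 = 2/2 = 1.
(Structurally: 0 ring(s) + 1 π bond(s) = 1.)

1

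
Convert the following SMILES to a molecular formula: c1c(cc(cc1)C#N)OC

C8H7NO

Heavy atoms from the SMILES: 8 C, 1 N, 1 O.
Implicit hydrogens by atom environment:
  4 × C (aromatic): 1 H each → 4
  2 × C (aromatic): no H
  1 × C: 3 H
  1 × C: no H
  1 × N: no H
  1 × O: no H
  Total hydrogens = 7.
Molecular formula: C8H7NO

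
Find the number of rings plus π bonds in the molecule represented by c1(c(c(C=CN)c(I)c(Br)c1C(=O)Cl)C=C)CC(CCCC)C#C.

9

Molecular formula from the SMILES: C19H20BrClINO.
DoU = (2C + 2 + N − H − X)/2 = (2·19 + 2 + 1 − 20 − 3)/2 = 18/2 = 9.
(Structurally: 1 ring(s) + 8 π bond(s) = 9.)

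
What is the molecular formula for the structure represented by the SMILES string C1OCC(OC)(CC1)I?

C6H11IO2

Heavy atoms from the SMILES: 6 C, 1 I, 2 O.
Implicit hydrogens by atom environment:
  4 × C: 2 H each → 8
  2 × O: no H
  1 × C: 3 H
  1 × C: no H
  1 × I: no H
  Total hydrogens = 11.
Molecular formula: C6H11IO2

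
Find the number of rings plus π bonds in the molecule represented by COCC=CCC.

Molecular formula from the SMILES: C6H12O.
DoU = (2C + 2 + N − H − X)/2 = (2·6 + 2 + 0 − 12 − 0)/2 = 2/2 = 1.
(Structurally: 0 ring(s) + 1 π bond(s) = 1.)

1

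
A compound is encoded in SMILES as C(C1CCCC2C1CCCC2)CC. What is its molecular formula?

C13H24

Heavy atoms from the SMILES: 13 C.
Implicit hydrogens by atom environment:
  9 × C: 2 H each → 18
  3 × C: 1 H each → 3
  1 × C: 3 H
  Total hydrogens = 24.
Molecular formula: C13H24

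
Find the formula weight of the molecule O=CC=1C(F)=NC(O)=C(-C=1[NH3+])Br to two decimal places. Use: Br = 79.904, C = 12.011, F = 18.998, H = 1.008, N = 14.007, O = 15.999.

236.02

Molecular formula: C6H5BrFN2O2+.
M = 1×79.904 + 6×12.011 + 1×18.998 + 5×1.008 + 2×14.007 + 2×15.999 = 236.02 g/mol.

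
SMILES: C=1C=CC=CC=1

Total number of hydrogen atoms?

Hydrogens are implicit in SMILES; fill each atom to its normal valence:
  6 × C (aromatic): 1 H each → 6
  Total hydrogens = 6.

6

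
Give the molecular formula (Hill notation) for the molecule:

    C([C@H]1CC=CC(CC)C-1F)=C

C10H15F

Heavy atoms from the SMILES: 10 C, 1 F.
Implicit hydrogens by atom environment:
  6 × C: 1 H each → 6
  3 × C: 2 H each → 6
  1 × C: 3 H
  1 × F: no H
  Total hydrogens = 15.
Molecular formula: C10H15F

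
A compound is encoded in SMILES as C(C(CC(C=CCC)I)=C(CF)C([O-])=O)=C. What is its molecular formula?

Heavy atoms from the SMILES: 12 C, 1 F, 1 I, 2 O.
Implicit hydrogens by atom environment:
  4 × C: 2 H each → 8
  4 × C: 1 H each → 4
  3 × C: no H
  1 × C: 3 H
  1 × F: no H
  1 × I: no H
  1 × O: no H
  1 × O (charge -1): no H
  Total hydrogens = 15.
Net charge -1.
Molecular formula: C12H15FIO2-

C12H15FIO2-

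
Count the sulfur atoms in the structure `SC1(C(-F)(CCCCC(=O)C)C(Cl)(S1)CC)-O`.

2

The symbol for sulfur appears 2 times in the SMILES.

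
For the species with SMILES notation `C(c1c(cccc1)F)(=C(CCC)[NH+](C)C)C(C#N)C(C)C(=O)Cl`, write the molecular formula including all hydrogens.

Heavy atoms from the SMILES: 18 C, 1 Cl, 1 F, 2 N, 1 O.
Implicit hydrogens by atom environment:
  4 × C: 3 H each → 12
  4 × C (aromatic): 1 H each → 4
  4 × C: no H
  2 × C: 2 H each → 4
  2 × C: 1 H each → 2
  2 × C (aromatic): no H
  1 × Cl: no H
  1 × F: no H
  1 × N (charge +1): 1 H
  1 × N: no H
  1 × O: no H
  Total hydrogens = 23.
Net charge +1.
Molecular formula: C18H23ClFN2O+

C18H23ClFN2O+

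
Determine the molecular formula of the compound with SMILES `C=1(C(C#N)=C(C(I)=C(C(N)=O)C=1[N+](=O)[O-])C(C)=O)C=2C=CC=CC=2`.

Heavy atoms from the SMILES: 16 C, 1 I, 3 N, 4 O.
Implicit hydrogens by atom environment:
  7 × C (aromatic): no H
  5 × C (aromatic): 1 H each → 5
  3 × C: no H
  3 × O: no H
  1 × C: 3 H
  1 × I: no H
  1 × N: 2 H
  1 × N: no H
  1 × N (charge +1): no H
  1 × O (charge -1): no H
  Total hydrogens = 10.
Molecular formula: C16H10IN3O4

C16H10IN3O4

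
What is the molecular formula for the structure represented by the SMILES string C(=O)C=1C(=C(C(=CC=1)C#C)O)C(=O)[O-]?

C10H5O4-

Heavy atoms from the SMILES: 10 C, 4 O.
Implicit hydrogens by atom environment:
  4 × C (aromatic): no H
  2 × C (aromatic): 1 H each → 2
  2 × C: 1 H each → 2
  2 × C: no H
  2 × O: no H
  1 × O: 1 H
  1 × O (charge -1): no H
  Total hydrogens = 5.
Net charge -1.
Molecular formula: C10H5O4-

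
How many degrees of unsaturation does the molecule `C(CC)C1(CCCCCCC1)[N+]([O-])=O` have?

Molecular formula from the SMILES: C11H21NO2.
DoU = (2C + 2 + N − H − X)/2 = (2·11 + 2 + 1 − 21 − 0)/2 = 4/2 = 2.
(Structurally: 1 ring(s) + 1 π bond(s) = 2.)

2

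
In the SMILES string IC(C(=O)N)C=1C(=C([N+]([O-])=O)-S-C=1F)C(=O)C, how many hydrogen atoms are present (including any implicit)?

Hydrogens are implicit in SMILES; fill each atom to its normal valence:
  4 × C (aromatic): no H
  3 × O: no H
  2 × C: no H
  1 × C: 3 H
  1 × C: 1 H
  1 × F: no H
  1 × I: no H
  1 × N: 2 H
  1 × N (charge +1): no H
  1 × O (charge -1): no H
  1 × S (aromatic): no H
  Total hydrogens = 6.

6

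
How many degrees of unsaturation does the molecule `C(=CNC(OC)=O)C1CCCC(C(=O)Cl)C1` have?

4

Molecular formula from the SMILES: C11H16ClNO3.
DoU = (2C + 2 + N − H − X)/2 = (2·11 + 2 + 1 − 16 − 1)/2 = 8/2 = 4.
(Structurally: 1 ring(s) + 3 π bond(s) = 4.)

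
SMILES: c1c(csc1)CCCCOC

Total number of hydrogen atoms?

14

Hydrogens are implicit in SMILES; fill each atom to its normal valence:
  4 × C: 2 H each → 8
  3 × C (aromatic): 1 H each → 3
  1 × C: 3 H
  1 × C (aromatic): no H
  1 × O: no H
  1 × S (aromatic): no H
  Total hydrogens = 14.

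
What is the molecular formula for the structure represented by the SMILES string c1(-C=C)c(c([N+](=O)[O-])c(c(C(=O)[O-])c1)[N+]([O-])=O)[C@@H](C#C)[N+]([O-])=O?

C12H6N3O8-

Heavy atoms from the SMILES: 12 C, 3 N, 8 O.
Implicit hydrogens by atom environment:
  5 × C (aromatic): no H
  4 × O: no H
  4 × O (charge -1): no H
  3 × C: 1 H each → 3
  3 × N (charge +1): no H
  2 × C: no H
  1 × C: 2 H
  1 × C (aromatic): 1 H
  Total hydrogens = 6.
Net charge -1.
Molecular formula: C12H6N3O8-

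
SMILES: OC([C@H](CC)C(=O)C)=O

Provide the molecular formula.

C6H10O3

Heavy atoms from the SMILES: 6 C, 3 O.
Implicit hydrogens by atom environment:
  2 × C: 3 H each → 6
  2 × C: no H
  2 × O: no H
  1 × C: 2 H
  1 × C: 1 H
  1 × O: 1 H
  Total hydrogens = 10.
Molecular formula: C6H10O3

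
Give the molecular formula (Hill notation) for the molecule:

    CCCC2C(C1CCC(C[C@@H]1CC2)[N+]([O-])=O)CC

Heavy atoms from the SMILES: 15 C, 1 N, 2 O.
Implicit hydrogens by atom environment:
  8 × C: 2 H each → 16
  5 × C: 1 H each → 5
  2 × C: 3 H each → 6
  1 × N (charge +1): no H
  1 × O: no H
  1 × O (charge -1): no H
  Total hydrogens = 27.
Molecular formula: C15H27NO2

C15H27NO2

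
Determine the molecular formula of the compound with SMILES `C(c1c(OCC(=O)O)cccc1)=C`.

Heavy atoms from the SMILES: 10 C, 3 O.
Implicit hydrogens by atom environment:
  4 × C (aromatic): 1 H each → 4
  2 × C: 2 H each → 4
  2 × C (aromatic): no H
  2 × O: no H
  1 × C: 1 H
  1 × C: no H
  1 × O: 1 H
  Total hydrogens = 10.
Molecular formula: C10H10O3

C10H10O3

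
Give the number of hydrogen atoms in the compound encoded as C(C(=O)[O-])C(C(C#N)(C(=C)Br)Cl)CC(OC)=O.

10

Hydrogens are implicit in SMILES; fill each atom to its normal valence:
  5 × C: no H
  3 × C: 2 H each → 6
  3 × O: no H
  1 × Br: no H
  1 × C: 3 H
  1 × C: 1 H
  1 × Cl: no H
  1 × N: no H
  1 × O (charge -1): no H
  Total hydrogens = 10.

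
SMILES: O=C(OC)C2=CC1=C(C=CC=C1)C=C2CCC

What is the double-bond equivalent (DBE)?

Molecular formula from the SMILES: C15H16O2.
DoU = (2C + 2 + N − H − X)/2 = (2·15 + 2 + 0 − 16 − 0)/2 = 16/2 = 8.
(Structurally: 2 ring(s) + 6 π bond(s) = 8.)

8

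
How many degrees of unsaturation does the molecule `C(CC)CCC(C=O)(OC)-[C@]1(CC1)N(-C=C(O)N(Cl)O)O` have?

Molecular formula from the SMILES: C13H23ClN2O5.
DoU = (2C + 2 + N − H − X)/2 = (2·13 + 2 + 2 − 23 − 1)/2 = 6/2 = 3.
(Structurally: 1 ring(s) + 2 π bond(s) = 3.)

3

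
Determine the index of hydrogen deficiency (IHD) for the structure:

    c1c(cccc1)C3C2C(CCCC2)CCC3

6

Molecular formula from the SMILES: C16H22.
DoU = (2C + 2 + N − H − X)/2 = (2·16 + 2 + 0 − 22 − 0)/2 = 12/2 = 6.
(Structurally: 3 ring(s) + 3 π bond(s) = 6.)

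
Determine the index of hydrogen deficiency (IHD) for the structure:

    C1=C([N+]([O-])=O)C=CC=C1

5

Molecular formula from the SMILES: C6H5NO2.
DoU = (2C + 2 + N − H − X)/2 = (2·6 + 2 + 1 − 5 − 0)/2 = 10/2 = 5.
(Structurally: 1 ring(s) + 4 π bond(s) = 5.)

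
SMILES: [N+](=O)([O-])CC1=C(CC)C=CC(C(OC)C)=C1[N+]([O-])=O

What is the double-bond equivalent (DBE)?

6

Molecular formula from the SMILES: C12H16N2O5.
DoU = (2C + 2 + N − H − X)/2 = (2·12 + 2 + 2 − 16 − 0)/2 = 12/2 = 6.
(Structurally: 1 ring(s) + 5 π bond(s) = 6.)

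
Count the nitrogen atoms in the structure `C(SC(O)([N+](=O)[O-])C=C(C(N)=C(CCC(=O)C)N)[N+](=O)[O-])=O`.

4

The symbol for nitrogen appears 4 times in the SMILES.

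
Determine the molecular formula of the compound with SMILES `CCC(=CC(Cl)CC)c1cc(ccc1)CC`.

Heavy atoms from the SMILES: 15 C, 1 Cl.
Implicit hydrogens by atom environment:
  4 × C (aromatic): 1 H each → 4
  3 × C: 3 H each → 9
  3 × C: 2 H each → 6
  2 × C: 1 H each → 2
  2 × C (aromatic): no H
  1 × C: no H
  1 × Cl: no H
  Total hydrogens = 21.
Molecular formula: C15H21Cl

C15H21Cl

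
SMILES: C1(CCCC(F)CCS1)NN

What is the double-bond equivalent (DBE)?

Molecular formula from the SMILES: C7H15FN2S.
DoU = (2C + 2 + N − H − X)/2 = (2·7 + 2 + 2 − 15 − 1)/2 = 2/2 = 1.
(Structurally: 1 ring(s) + 0 π bond(s) = 1.)

1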